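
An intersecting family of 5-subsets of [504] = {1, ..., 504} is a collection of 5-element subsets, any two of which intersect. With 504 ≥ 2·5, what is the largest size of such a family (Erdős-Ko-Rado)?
max |F| = C(503, 4) = 2635531375

The Erdős-Ko-Rado theorem states: for n ≥ 2k, an intersecting family of k-subsets of an n-element set has size at most C(n − 1, k − 1), with equality for 'star' families {A ⊆ [n] : |A| = k, i ∈ A} (fix an element i). For n = 504, k = 5: C(503, 4) = 2635531375.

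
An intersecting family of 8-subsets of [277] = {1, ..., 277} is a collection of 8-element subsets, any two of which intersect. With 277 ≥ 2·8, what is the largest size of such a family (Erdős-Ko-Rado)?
max |F| = C(276, 7) = 22419525070800

The Erdős-Ko-Rado theorem states: for n ≥ 2k, an intersecting family of k-subsets of an n-element set has size at most C(n − 1, k − 1), with equality for 'star' families {A ⊆ [n] : |A| = k, i ∈ A} (fix an element i). For n = 277, k = 8: C(276, 7) = 22419525070800.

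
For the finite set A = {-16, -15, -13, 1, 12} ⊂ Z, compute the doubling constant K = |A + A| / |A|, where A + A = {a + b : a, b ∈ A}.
K = |A + A| / |A| = 15/5 = 3

Enumerate A + A = {a + b : a, b ∈ A}. With |A| = 5, there are |A|^2 = 25 ordered sum pairs; collecting distinct values, A + A = {-32, -31, -30, -29, -28, -26, -15, -14, -12, -4, -3, -1, 2, 13, 24}, so |A + A| = 15. Thus K = 15/5 = 3. For comparison, the minimum possible |A + A| over all 5-element sets is 2·5 − 1 = 9 (so min K = 9/5), attained only by arithmetic progressions.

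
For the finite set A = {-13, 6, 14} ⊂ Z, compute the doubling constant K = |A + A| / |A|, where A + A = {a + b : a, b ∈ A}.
K = |A + A| / |A| = 6/3 = 2

Enumerate A + A = {a + b : a, b ∈ A}. With |A| = 3, there are |A|^2 = 9 ordered sum pairs; collecting distinct values, A + A = {-26, -7, 1, 12, 20, 28}, so |A + A| = 6. Thus K = 6/3 = 2. For comparison, the minimum possible |A + A| over all 3-element sets is 2·3 − 1 = 5 (so min K = 5/3), attained only by arithmetic progressions.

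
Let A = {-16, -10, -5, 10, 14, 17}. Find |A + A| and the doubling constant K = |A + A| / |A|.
K = |A + A| / |A| = 21/6 = 7/2

Enumerate A + A = {a + b : a, b ∈ A}. With |A| = 6, there are |A|^2 = 36 ordered sum pairs; collecting distinct values, A + A = {-32, -26, -21, -20, -15, -10, -6, -2, 0, 1, 4, 5, 7, 9, 12, 20, 24, 27, 28, 31, 34}, so |A + A| = 21. Thus K = 21/6 = 7/2. For comparison, the minimum possible |A + A| over all 6-element sets is 2·6 − 1 = 11 (so min K = 11/6), attained only by arithmetic progressions.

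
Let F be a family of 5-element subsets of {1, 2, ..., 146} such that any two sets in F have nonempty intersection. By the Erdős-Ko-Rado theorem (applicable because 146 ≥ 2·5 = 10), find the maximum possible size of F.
max |F| = C(145, 4) = 17666220

The Erdős-Ko-Rado theorem states: for n ≥ 2k, an intersecting family of k-subsets of an n-element set has size at most C(n − 1, k − 1), with equality for 'star' families {A ⊆ [n] : |A| = k, i ∈ A} (fix an element i). For n = 146, k = 5: C(145, 4) = 17666220.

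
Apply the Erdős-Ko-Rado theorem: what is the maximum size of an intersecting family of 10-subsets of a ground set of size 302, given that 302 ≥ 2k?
max |F| = C(301, 9) = 49533303936090975

The Erdős-Ko-Rado theorem states: for n ≥ 2k, an intersecting family of k-subsets of an n-element set has size at most C(n − 1, k − 1), with equality for 'star' families {A ⊆ [n] : |A| = k, i ∈ A} (fix an element i). For n = 302, k = 10: C(301, 9) = 49533303936090975.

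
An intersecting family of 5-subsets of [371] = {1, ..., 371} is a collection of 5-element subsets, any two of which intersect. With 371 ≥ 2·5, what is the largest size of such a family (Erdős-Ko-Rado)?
max |F| = C(370, 4) = 768299820

Erdős-Ko-Rado (1961): when n ≥ 2k, max |F| = C(n−1, k−1). The bound is attained by the star {A : i ∈ A} for any fixed i ∈ [n]. Here C(371−1, 5−1) = C(370, 4) = 768299820.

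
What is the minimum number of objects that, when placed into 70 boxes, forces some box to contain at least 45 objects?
n = (45 − 1)·70 + 1 = 3081

By the generalised pigeonhole principle, to guarantee some box contains ≥ r objects we need more than (r − 1) · k objects total. Threshold: n = (r − 1) · k + 1. With r = 45 and k = 70: n = 44 · 70 + 1 = 3080 + 1 = 3081. For n = 3080 = 44 · 70, we can put exactly 44 objects in every box, avoiding 45 in any single one — so 3081 is tight.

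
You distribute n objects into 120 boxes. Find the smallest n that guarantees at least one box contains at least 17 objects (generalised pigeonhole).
n = (17 − 1)·120 + 1 = 1921

By the generalised pigeonhole principle, to guarantee some box contains ≥ r objects we need more than (r − 1) · k objects total. Threshold: n = (r − 1) · k + 1. With r = 17 and k = 120: n = 16 · 120 + 1 = 1920 + 1 = 1921. For n = 1920 = 16 · 120, we can put exactly 16 objects in every box, avoiding 17 in any single one — so 1921 is tight.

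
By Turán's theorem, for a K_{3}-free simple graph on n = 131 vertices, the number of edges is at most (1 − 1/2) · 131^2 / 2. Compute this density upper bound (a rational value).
Turán density bound = (1/2) · 131^2/2 = 17161/4 ≈ 4290.25

Turán's theorem: ex(n, K_{r+1}) is achieved by the complete r-partite Turán graph T(n, r) with parts as balanced as possible, and is at most (1 − 1/r) · n^2/2. For r = 2, n = 131: the density bound is (1/2) · 17161/2 = 17161/4 ≈ 4290.25. The integer-valued extremum is e(T(131, 2)) = 4290, which is strictly less than the density bound 17161/4 since 2 ∤ 131 (the parts of T(131, 2) cannot all be equal).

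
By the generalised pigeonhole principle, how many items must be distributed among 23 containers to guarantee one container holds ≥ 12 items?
n = (12 − 1)·23 + 1 = 254

By the generalised pigeonhole principle, to guarantee some box contains ≥ r objects we need more than (r − 1) · k objects total. Threshold: n = (r − 1) · k + 1. With r = 12 and k = 23: n = 11 · 23 + 1 = 253 + 1 = 254. For n = 253 = 11 · 23, we can put exactly 11 objects in every box, avoiding 12 in any single one — so 254 is tight.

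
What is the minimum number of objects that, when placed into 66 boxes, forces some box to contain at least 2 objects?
n = (2 − 1)·66 + 1 = 67

By the generalised pigeonhole principle, to guarantee some box contains ≥ r objects we need more than (r − 1) · k objects total. Threshold: n = (r − 1) · k + 1. With r = 2 and k = 66: n = 1 · 66 + 1 = 66 + 1 = 67. For n = 66 = 1 · 66, we can put exactly 1 objects in every box, avoiding 2 in any single one — so 67 is tight.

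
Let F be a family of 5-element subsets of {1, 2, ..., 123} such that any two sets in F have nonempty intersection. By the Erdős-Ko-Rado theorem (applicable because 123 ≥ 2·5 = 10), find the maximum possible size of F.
max |F| = C(122, 4) = 8783390

Erdős-Ko-Rado (1961): when n ≥ 2k, max |F| = C(n−1, k−1). The bound is attained by the star {A : i ∈ A} for any fixed i ∈ [n]. Here C(123−1, 5−1) = C(122, 4) = 8783390.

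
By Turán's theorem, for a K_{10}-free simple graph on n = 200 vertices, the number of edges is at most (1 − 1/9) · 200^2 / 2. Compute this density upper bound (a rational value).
Turán density bound = (8/9) · 200^2/2 = 160000/9 ≈ 17777.7778

Turán's theorem: ex(n, K_{r+1}) is achieved by the complete r-partite Turán graph T(n, r) with parts as balanced as possible, and is at most (1 − 1/r) · n^2/2. For r = 9, n = 200: the density bound is (8/9) · 40000/2 = 160000/9 ≈ 17777.7778. The integer-valued extremum is e(T(200, 9)) = 17777, which is strictly less than the density bound 160000/9 since 9 ∤ 200 (the parts of T(200, 9) cannot all be equal).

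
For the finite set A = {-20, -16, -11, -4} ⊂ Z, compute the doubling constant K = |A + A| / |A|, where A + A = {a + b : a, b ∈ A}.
K = |A + A| / |A| = 10/4 = 5/2

Enumerate A + A = {a + b : a, b ∈ A}. With |A| = 4, there are |A|^2 = 16 ordered sum pairs; collecting distinct values, A + A = {-40, -36, -32, -31, -27, -24, -22, -20, -15, -8}, so |A + A| = 10. Thus K = 10/4 = 5/2. For comparison, the minimum possible |A + A| over all 4-element sets is 2·4 − 1 = 7 (so min K = 7/4), attained only by arithmetic progressions.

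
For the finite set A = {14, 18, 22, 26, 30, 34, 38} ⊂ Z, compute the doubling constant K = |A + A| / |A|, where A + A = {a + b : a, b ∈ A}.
K = |A + A| / |A| = 13/7

Enumerate A + A = {a + b : a, b ∈ A}. With |A| = 7, there are |A|^2 = 49 ordered sum pairs; collecting distinct values, A + A = {28, 32, 36, 40, 44, 48, 52, 56, 60, 64, 68, 72, 76}, so |A + A| = 13. Thus K = 13/7. Here |A + A| = 2|A| − 1 = 13, the minimum possible — so K = 13/7 is minimal, which holds iff A is an arithmetic progression.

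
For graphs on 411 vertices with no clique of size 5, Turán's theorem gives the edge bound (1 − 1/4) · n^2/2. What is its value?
Turán density bound = (3/4) · 411^2/2 = 506763/8 ≈ 63345.375

Turán's theorem: ex(n, K_{r+1}) is achieved by the complete r-partite Turán graph T(n, r) with parts as balanced as possible, and is at most (1 − 1/r) · n^2/2. For r = 4, n = 411: the density bound is (3/4) · 168921/2 = 506763/8 ≈ 63345.375. The integer-valued extremum is e(T(411, 4)) = 63345, which is strictly less than the density bound 506763/8 since 4 ∤ 411 (the parts of T(411, 4) cannot all be equal).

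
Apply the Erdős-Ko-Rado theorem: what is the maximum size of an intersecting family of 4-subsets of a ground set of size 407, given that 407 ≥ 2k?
max |F| = C(406, 3) = 11071620

The Erdős-Ko-Rado theorem states: for n ≥ 2k, an intersecting family of k-subsets of an n-element set has size at most C(n − 1, k − 1), with equality for 'star' families {A ⊆ [n] : |A| = k, i ∈ A} (fix an element i). For n = 407, k = 4: C(406, 3) = 11071620.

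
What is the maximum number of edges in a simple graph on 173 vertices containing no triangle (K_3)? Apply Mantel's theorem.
ex(173, K_3) = ⌊173^2/4⌋ = 7482

Mantel (1907): a triangle-free graph on n vertices has at most ⌊n^2/4⌋ edges, with equality for the complete bipartite graph K_{⌊n/2⌋, ⌈n/2⌉}. For n = 173: ⌊173^2/4⌋ = ⌊29929/4⌋ = 7482. The extremal graph is K_{86, 87}, which has 86·87 = 7482 edges.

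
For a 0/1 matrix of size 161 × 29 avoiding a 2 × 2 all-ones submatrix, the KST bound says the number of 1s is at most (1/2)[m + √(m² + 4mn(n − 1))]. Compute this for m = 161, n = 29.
z(161, 29; 2, 2) ≤ (1/2)[161 + √(161² + 4·161·29·28)] = (1/2)[161 + √548849] = 450.9217

Kővári–Sós–Turán: let r_1, ..., r_161 be the row sums and z = Σ r_i the total number of 1s. Each pair of columns can share at most one row with both entries 1 (else a 2×2 all-ones block appears), so Σ_i C(r_i, 2) ≤ C(29, 2) = 406. By convexity Σ_i C(r_i, 2) ≥ 161·C(z/161, 2) = z(z − 161)/(2·161), giving z² − 161z − 161·29·28 ≤ 0 and hence z ≤ (1/2)[161 + √(25921 + 4·130732)] = (1/2)[161 + √548849] ≈ (1/2)(161 + 740.8434) = 450.9217.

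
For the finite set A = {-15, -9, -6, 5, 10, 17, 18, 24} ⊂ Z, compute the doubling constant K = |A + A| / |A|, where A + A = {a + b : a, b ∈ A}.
K = |A + A| / |A| = 33/8

Enumerate A + A = {a + b : a, b ∈ A}. With |A| = 8, there are |A|^2 = 64 ordered sum pairs; collecting distinct values, A + A = {-30, -24, -21, -18, -15, -12, -10, -5, -4, -1, 1, 2, 3, 4, 8, 9, 10, 11, 12, 15, 18, 20, 22, 23, 27, 28, 29, 34, 35, 36, 41, 42, 48}, so |A + A| = 33. Thus K = 33/8. For comparison, the minimum possible |A + A| over all 8-element sets is 2·8 − 1 = 15 (so min K = 15/8), attained only by arithmetic progressions.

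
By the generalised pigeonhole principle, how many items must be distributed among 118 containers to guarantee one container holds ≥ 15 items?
n = (15 − 1)·118 + 1 = 1653

By the generalised pigeonhole principle, to guarantee some box contains ≥ r objects we need more than (r − 1) · k objects total. Threshold: n = (r − 1) · k + 1. With r = 15 and k = 118: n = 14 · 118 + 1 = 1652 + 1 = 1653. For n = 1652 = 14 · 118, we can put exactly 14 objects in every box, avoiding 15 in any single one — so 1653 is tight.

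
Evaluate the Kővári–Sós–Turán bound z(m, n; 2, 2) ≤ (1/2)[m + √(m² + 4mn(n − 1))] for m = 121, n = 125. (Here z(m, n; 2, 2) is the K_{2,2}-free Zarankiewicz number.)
z(121, 125; 2, 2) ≤ (1/2)[121 + √(121² + 4·121·125·124)] = (1/2)[121 + √7516641] = 1431.3247

Kővári–Sós–Turán: let r_1, ..., r_121 be the row sums and z = Σ r_i the total number of 1s. Each pair of columns can share at most one row with both entries 1 (else a 2×2 all-ones block appears), so Σ_i C(r_i, 2) ≤ C(125, 2) = 7750. By convexity Σ_i C(r_i, 2) ≥ 121·C(z/121, 2) = z(z − 121)/(2·121), giving z² − 121z − 121·125·124 ≤ 0 and hence z ≤ (1/2)[121 + √(14641 + 4·1875500)] = (1/2)[121 + √7516641] ≈ (1/2)(121 + 2741.6493) = 1431.3247.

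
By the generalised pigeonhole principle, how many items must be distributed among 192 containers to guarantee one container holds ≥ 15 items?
n = (15 − 1)·192 + 1 = 2689

By the generalised pigeonhole principle, to guarantee some box contains ≥ r objects we need more than (r − 1) · k objects total. Threshold: n = (r − 1) · k + 1. With r = 15 and k = 192: n = 14 · 192 + 1 = 2688 + 1 = 2689. For n = 2688 = 14 · 192, we can put exactly 14 objects in every box, avoiding 15 in any single one — so 2689 is tight.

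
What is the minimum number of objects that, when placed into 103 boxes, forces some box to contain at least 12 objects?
n = (12 − 1)·103 + 1 = 1134

By the generalised pigeonhole principle, to guarantee some box contains ≥ r objects we need more than (r − 1) · k objects total. Threshold: n = (r − 1) · k + 1. With r = 12 and k = 103: n = 11 · 103 + 1 = 1133 + 1 = 1134. For n = 1133 = 11 · 103, we can put exactly 11 objects in every box, avoiding 12 in any single one — so 1134 is tight.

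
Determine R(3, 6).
R(3, 6) = 18

Lower bound: an explicit 2-colouring of K_{17} (typically a Paley-type or other structured construction) avoids a red K_3 and a blue K_6, showing R(3, 6) > 17.
Upper bound: the simple Erdős–Szekeres recurrence only gives R(3, 6) ≤ 20; the tight bound R(3, 6) ≤ 18 requires a sharper case analysis (or computer search) of 2-colourings of K_{18}.
Hence R(3, 6) = 18.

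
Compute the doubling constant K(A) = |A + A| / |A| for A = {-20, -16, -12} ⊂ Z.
K = |A + A| / |A| = 5/3

Enumerate A + A = {a + b : a, b ∈ A}. With |A| = 3, there are |A|^2 = 9 ordered sum pairs; collecting distinct values, A + A = {-40, -36, -32, -28, -24}, so |A + A| = 5. Thus K = 5/3. Here |A + A| = 2|A| − 1 = 5, the minimum possible — so K = 5/3 is minimal, which holds iff A is an arithmetic progression.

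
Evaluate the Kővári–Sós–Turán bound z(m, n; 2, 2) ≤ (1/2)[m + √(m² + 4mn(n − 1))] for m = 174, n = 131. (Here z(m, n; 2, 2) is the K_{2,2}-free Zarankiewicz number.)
z(174, 131; 2, 2) ≤ (1/2)[174 + √(174² + 4·174·131·130)] = (1/2)[174 + √11883156] = 1810.5977

Kővári–Sós–Turán: let r_1, ..., r_174 be the row sums and z = Σ r_i the total number of 1s. Each pair of columns can share at most one row with both entries 1 (else a 2×2 all-ones block appears), so Σ_i C(r_i, 2) ≤ C(131, 2) = 8515. By convexity Σ_i C(r_i, 2) ≥ 174·C(z/174, 2) = z(z − 174)/(2·174), giving z² − 174z − 174·131·130 ≤ 0 and hence z ≤ (1/2)[174 + √(30276 + 4·2963220)] = (1/2)[174 + √11883156] ≈ (1/2)(174 + 3447.1954) = 1810.5977.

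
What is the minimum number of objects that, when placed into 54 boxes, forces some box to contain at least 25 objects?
n = (25 − 1)·54 + 1 = 1297

By the generalised pigeonhole principle, to guarantee some box contains ≥ r objects we need more than (r − 1) · k objects total. Threshold: n = (r − 1) · k + 1. With r = 25 and k = 54: n = 24 · 54 + 1 = 1296 + 1 = 1297. For n = 1296 = 24 · 54, we can put exactly 24 objects in every box, avoiding 25 in any single one — so 1297 is tight.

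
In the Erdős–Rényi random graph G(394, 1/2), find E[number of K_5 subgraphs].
E[# K_5] = C(394, 5) · (1/2)^C(5, 2) = 77132064828 / 2^10 = 19283016207/256 ≈ 75324282.058594

For each 5-subset S of vertices (there are C(394, 5) = 77132064828 such S), let X_S = 1 if S induces a K_5 (all C(5, 2) = 10 edges present). Then P(X_S = 1) = (1/2)^10 = 1/1024. By linearity of expectation, E[# K_5] = C(394, 5) · (1/2)^10 = 77132064828 / 1024 = 19283016207/256 ≈ 75324282.058594.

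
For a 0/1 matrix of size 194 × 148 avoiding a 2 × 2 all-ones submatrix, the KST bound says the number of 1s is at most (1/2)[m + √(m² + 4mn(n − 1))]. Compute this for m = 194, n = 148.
z(194, 148; 2, 2) ≤ (1/2)[194 + √(194² + 4·194·148·147)] = (1/2)[194 + √16920292] = 2153.7141

Kővári–Sós–Turán: let r_1, ..., r_194 be the row sums and z = Σ r_i the total number of 1s. Each pair of columns can share at most one row with both entries 1 (else a 2×2 all-ones block appears), so Σ_i C(r_i, 2) ≤ C(148, 2) = 10878. By convexity Σ_i C(r_i, 2) ≥ 194·C(z/194, 2) = z(z − 194)/(2·194), giving z² − 194z − 194·148·147 ≤ 0 and hence z ≤ (1/2)[194 + √(37636 + 4·4220664)] = (1/2)[194 + √16920292] ≈ (1/2)(194 + 4113.4283) = 2153.7141.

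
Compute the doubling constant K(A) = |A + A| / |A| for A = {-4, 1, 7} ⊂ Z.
K = |A + A| / |A| = 6/3 = 2

Enumerate A + A = {a + b : a, b ∈ A}. With |A| = 3, there are |A|^2 = 9 ordered sum pairs; collecting distinct values, A + A = {-8, -3, 2, 3, 8, 14}, so |A + A| = 6. Thus K = 6/3 = 2. For comparison, the minimum possible |A + A| over all 3-element sets is 2·3 − 1 = 5 (so min K = 5/3), attained only by arithmetic progressions.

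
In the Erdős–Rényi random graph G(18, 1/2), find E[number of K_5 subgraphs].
E[# K_5] = C(18, 5) · (1/2)^C(5, 2) = 8568 / 2^10 = 1071/128 = 8.3671875

For each 5-subset S of vertices (there are C(18, 5) = 8568 such S), let X_S = 1 if S induces a K_5 (all C(5, 2) = 10 edges present). Then P(X_S = 1) = (1/2)^10 = 1/1024. By linearity of expectation, E[# K_5] = C(18, 5) · (1/2)^10 = 8568 / 1024 = 1071/128 = 8.3671875.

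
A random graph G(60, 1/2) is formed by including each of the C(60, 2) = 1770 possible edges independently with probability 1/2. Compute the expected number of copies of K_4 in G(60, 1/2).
E[# K_4] = C(60, 4) · (1/2)^C(4, 2) = 487635 / 2^6 = 7619.296875

For each 4-subset S of vertices (there are C(60, 4) = 487635 such S), let X_S = 1 if S induces a K_4 (all C(4, 2) = 6 edges present). Then P(X_S = 1) = (1/2)^6 = 1/64. By linearity of expectation, E[# K_4] = C(60, 4) · (1/2)^6 = 487635 / 64 = 7619.296875.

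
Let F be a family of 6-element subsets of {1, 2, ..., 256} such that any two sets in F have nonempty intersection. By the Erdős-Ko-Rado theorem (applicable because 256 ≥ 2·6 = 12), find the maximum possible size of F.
max |F| = C(255, 5) = 8637487551

The Erdős-Ko-Rado theorem states: for n ≥ 2k, an intersecting family of k-subsets of an n-element set has size at most C(n − 1, k − 1), with equality for 'star' families {A ⊆ [n] : |A| = k, i ∈ A} (fix an element i). For n = 256, k = 6: C(255, 5) = 8637487551.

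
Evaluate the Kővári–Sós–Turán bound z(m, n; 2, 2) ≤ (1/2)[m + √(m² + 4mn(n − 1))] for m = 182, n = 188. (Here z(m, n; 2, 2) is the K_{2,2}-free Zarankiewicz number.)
z(182, 188; 2, 2) ≤ (1/2)[182 + √(182² + 4·182·188·187)] = (1/2)[182 + √25626692] = 2622.1407

Kővári–Sós–Turán: let r_1, ..., r_182 be the row sums and z = Σ r_i the total number of 1s. Each pair of columns can share at most one row with both entries 1 (else a 2×2 all-ones block appears), so Σ_i C(r_i, 2) ≤ C(188, 2) = 17578. By convexity Σ_i C(r_i, 2) ≥ 182·C(z/182, 2) = z(z − 182)/(2·182), giving z² − 182z − 182·188·187 ≤ 0 and hence z ≤ (1/2)[182 + √(33124 + 4·6398392)] = (1/2)[182 + √25626692] ≈ (1/2)(182 + 5062.2813) = 2622.1407.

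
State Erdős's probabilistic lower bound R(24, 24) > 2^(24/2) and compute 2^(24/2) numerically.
2^(24/2) = 4096; so R(24, 24) > 4096

Colour each edge of K_n uniformly at random with red/blue. The expected number of monochromatic K_24 is C(n, 24) · 2 · 2^(−C(24,2)). If C(n, 24) · 2^(1 − C(24,2)) < 1, then with positive probability no monochromatic K_24 exists, so R(24, 24) > n. The standard estimate C(n, 24) ≤ n^24/24! shows this inequality holds whenever n ≤ 2^(24/2) (since 24! · 2^(C(24,2) − 1) > 2^(24^2/2) ≥ n^24). Hence R(24, 24) > 2^(24/2) = 4096.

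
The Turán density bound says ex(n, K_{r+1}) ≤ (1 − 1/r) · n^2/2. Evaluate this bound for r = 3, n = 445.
Turán density bound = (2/3) · 445^2/2 = 198025/3 ≈ 66008.3333

Turán's theorem: ex(n, K_{r+1}) is achieved by the complete r-partite Turán graph T(n, r) with parts as balanced as possible, and is at most (1 − 1/r) · n^2/2. For r = 3, n = 445: the density bound is (2/3) · 198025/2 = 198025/3 ≈ 66008.3333. The integer-valued extremum is e(T(445, 3)) = 66008, which is strictly less than the density bound 198025/3 since 3 ∤ 445 (the parts of T(445, 3) cannot all be equal).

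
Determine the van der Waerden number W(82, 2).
W(82, 2) = 82 + 1 = 83

A 2-term AP is any pair of integers, so a monochromatic 2-AP exists iff some colour is used at least twice. With 82 colours, the colouring i ↦ i on {1, ..., 82} uses each colour once, avoiding any monochromatic pair, so W(82, 2) > 82. For {1, ..., 83}, pigeonhole forces two integers of the same colour, which form a monochromatic 2-AP. Hence W(82, 2) = 83.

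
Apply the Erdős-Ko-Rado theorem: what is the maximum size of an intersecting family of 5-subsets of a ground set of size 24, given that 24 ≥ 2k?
max |F| = C(23, 4) = 8855

Erdős-Ko-Rado (1961): when n ≥ 2k, max |F| = C(n−1, k−1). The bound is attained by the star {A : i ∈ A} for any fixed i ∈ [n]. Here C(24−1, 5−1) = C(23, 4) = 8855.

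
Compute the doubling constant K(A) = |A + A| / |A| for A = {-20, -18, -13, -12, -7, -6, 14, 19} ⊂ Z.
K = |A + A| / |A| = 30/8 = 15/4

Enumerate A + A = {a + b : a, b ∈ A}. With |A| = 8, there are |A|^2 = 64 ordered sum pairs; collecting distinct values, A + A = {-40, -38, -36, -33, -32, -31, -30, -27, -26, -25, -24, -20, -19, -18, -14, -13, -12, -6, -4, -1, 1, 2, 6, 7, 8, 12, 13, 28, 33, 38}, so |A + A| = 30. Thus K = 30/8 = 15/4. For comparison, the minimum possible |A + A| over all 8-element sets is 2·8 − 1 = 15 (so min K = 15/8), attained only by arithmetic progressions.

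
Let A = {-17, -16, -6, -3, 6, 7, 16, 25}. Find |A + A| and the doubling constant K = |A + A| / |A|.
K = |A + A| / |A| = 30/8 = 15/4

Enumerate A + A = {a + b : a, b ∈ A}. With |A| = 8, there are |A|^2 = 64 ordered sum pairs; collecting distinct values, A + A = {-34, -33, -32, -23, -22, -20, -19, -12, -11, -10, -9, -6, -1, 0, 1, 3, 4, 8, 9, 10, 12, 13, 14, 19, 22, 23, 31, 32, 41, 50}, so |A + A| = 30. Thus K = 30/8 = 15/4. For comparison, the minimum possible |A + A| over all 8-element sets is 2·8 − 1 = 15 (so min K = 15/8), attained only by arithmetic progressions.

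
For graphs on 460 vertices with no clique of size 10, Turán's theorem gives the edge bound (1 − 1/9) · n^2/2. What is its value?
Turán density bound = (8/9) · 460^2/2 = 846400/9 ≈ 94044.4444

Turán's theorem: ex(n, K_{r+1}) is achieved by the complete r-partite Turán graph T(n, r) with parts as balanced as possible, and is at most (1 − 1/r) · n^2/2. For r = 9, n = 460: the density bound is (8/9) · 211600/2 = 846400/9 ≈ 94044.4444. The integer-valued extremum is e(T(460, 9)) = 94044, which is strictly less than the density bound 846400/9 since 9 ∤ 460 (the parts of T(460, 9) cannot all be equal).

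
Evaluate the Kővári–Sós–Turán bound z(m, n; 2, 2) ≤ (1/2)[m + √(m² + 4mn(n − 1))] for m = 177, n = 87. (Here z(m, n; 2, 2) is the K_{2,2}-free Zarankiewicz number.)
z(177, 87; 2, 2) ≤ (1/2)[177 + √(177² + 4·177·87·86)] = (1/2)[177 + √5328585] = 1242.6864

Kővári–Sós–Turán: let r_1, ..., r_177 be the row sums and z = Σ r_i the total number of 1s. Each pair of columns can share at most one row with both entries 1 (else a 2×2 all-ones block appears), so Σ_i C(r_i, 2) ≤ C(87, 2) = 3741. By convexity Σ_i C(r_i, 2) ≥ 177·C(z/177, 2) = z(z − 177)/(2·177), giving z² − 177z − 177·87·86 ≤ 0 and hence z ≤ (1/2)[177 + √(31329 + 4·1324314)] = (1/2)[177 + √5328585] ≈ (1/2)(177 + 2308.3728) = 1242.6864.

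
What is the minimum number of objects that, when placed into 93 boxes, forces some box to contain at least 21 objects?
n = (21 − 1)·93 + 1 = 1861

By the generalised pigeonhole principle, to guarantee some box contains ≥ r objects we need more than (r − 1) · k objects total. Threshold: n = (r − 1) · k + 1. With r = 21 and k = 93: n = 20 · 93 + 1 = 1860 + 1 = 1861. For n = 1860 = 20 · 93, we can put exactly 20 objects in every box, avoiding 21 in any single one — so 1861 is tight.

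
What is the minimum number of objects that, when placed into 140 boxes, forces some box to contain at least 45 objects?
n = (45 − 1)·140 + 1 = 6161

By the generalised pigeonhole principle, to guarantee some box contains ≥ r objects we need more than (r − 1) · k objects total. Threshold: n = (r − 1) · k + 1. With r = 45 and k = 140: n = 44 · 140 + 1 = 6160 + 1 = 6161. For n = 6160 = 44 · 140, we can put exactly 44 objects in every box, avoiding 45 in any single one — so 6161 is tight.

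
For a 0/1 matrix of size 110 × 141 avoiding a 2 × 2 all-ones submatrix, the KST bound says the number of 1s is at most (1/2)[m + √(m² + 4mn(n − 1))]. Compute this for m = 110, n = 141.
z(110, 141; 2, 2) ≤ (1/2)[110 + √(110² + 4·110·141·140)] = (1/2)[110 + √8697700] = 1529.5932

Kővári–Sós–Turán: let r_1, ..., r_110 be the row sums and z = Σ r_i the total number of 1s. Each pair of columns can share at most one row with both entries 1 (else a 2×2 all-ones block appears), so Σ_i C(r_i, 2) ≤ C(141, 2) = 9870. By convexity Σ_i C(r_i, 2) ≥ 110·C(z/110, 2) = z(z − 110)/(2·110), giving z² − 110z − 110·141·140 ≤ 0 and hence z ≤ (1/2)[110 + √(12100 + 4·2171400)] = (1/2)[110 + √8697700] ≈ (1/2)(110 + 2949.1863) = 1529.5932.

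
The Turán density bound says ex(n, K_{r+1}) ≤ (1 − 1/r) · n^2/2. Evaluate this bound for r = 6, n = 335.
Turán density bound = (5/6) · 335^2/2 = 561125/12 ≈ 46760.4167

Turán's theorem: ex(n, K_{r+1}) is achieved by the complete r-partite Turán graph T(n, r) with parts as balanced as possible, and is at most (1 − 1/r) · n^2/2. For r = 6, n = 335: the density bound is (5/6) · 112225/2 = 561125/12 ≈ 46760.4167. The integer-valued extremum is e(T(335, 6)) = 46760, which is strictly less than the density bound 561125/12 since 6 ∤ 335 (the parts of T(335, 6) cannot all be equal).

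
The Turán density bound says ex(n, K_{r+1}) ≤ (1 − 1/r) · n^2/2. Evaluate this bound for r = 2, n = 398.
Turán density bound = (1/2) · 398^2/2 = 39601

Turán's theorem: ex(n, K_{r+1}) is achieved by the complete r-partite Turán graph T(n, r) with parts as balanced as possible, and is at most (1 − 1/r) · n^2/2. For r = 2, n = 398: the density bound is (1/2) · 158404/2 = 39601. Since 2 ∣ 398, the Turán graph T(398, 2) has parts of equal size 199, and its edge count e(T(398, 2)) = 39601 attains the density bound exactly.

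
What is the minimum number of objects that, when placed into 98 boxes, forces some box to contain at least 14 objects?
n = (14 − 1)·98 + 1 = 1275

By the generalised pigeonhole principle, to guarantee some box contains ≥ r objects we need more than (r − 1) · k objects total. Threshold: n = (r − 1) · k + 1. With r = 14 and k = 98: n = 13 · 98 + 1 = 1274 + 1 = 1275. For n = 1274 = 13 · 98, we can put exactly 13 objects in every box, avoiding 14 in any single one — so 1275 is tight.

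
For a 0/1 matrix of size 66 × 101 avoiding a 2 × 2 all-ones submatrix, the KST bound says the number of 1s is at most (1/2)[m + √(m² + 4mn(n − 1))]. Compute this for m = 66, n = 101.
z(66, 101; 2, 2) ≤ (1/2)[66 + √(66² + 4·66·101·100)] = (1/2)[66 + √2670756] = 850.1224

Kővári–Sós–Turán: let r_1, ..., r_66 be the row sums and z = Σ r_i the total number of 1s. Each pair of columns can share at most one row with both entries 1 (else a 2×2 all-ones block appears), so Σ_i C(r_i, 2) ≤ C(101, 2) = 5050. By convexity Σ_i C(r_i, 2) ≥ 66·C(z/66, 2) = z(z − 66)/(2·66), giving z² − 66z − 66·101·100 ≤ 0 and hence z ≤ (1/2)[66 + √(4356 + 4·666600)] = (1/2)[66 + √2670756] ≈ (1/2)(66 + 1634.2448) = 850.1224.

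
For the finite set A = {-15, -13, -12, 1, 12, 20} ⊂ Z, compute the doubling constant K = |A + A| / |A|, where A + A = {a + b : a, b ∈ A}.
K = |A + A| / |A| = 21/6 = 7/2

Enumerate A + A = {a + b : a, b ∈ A}. With |A| = 6, there are |A|^2 = 36 ordered sum pairs; collecting distinct values, A + A = {-30, -28, -27, -26, -25, -24, -14, -12, -11, -3, -1, 0, 2, 5, 7, 8, 13, 21, 24, 32, 40}, so |A + A| = 21. Thus K = 21/6 = 7/2. For comparison, the minimum possible |A + A| over all 6-element sets is 2·6 − 1 = 11 (so min K = 11/6), attained only by arithmetic progressions.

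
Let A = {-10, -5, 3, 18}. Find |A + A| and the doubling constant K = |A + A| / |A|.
K = |A + A| / |A| = 10/4 = 5/2

Enumerate A + A = {a + b : a, b ∈ A}. With |A| = 4, there are |A|^2 = 16 ordered sum pairs; collecting distinct values, A + A = {-20, -15, -10, -7, -2, 6, 8, 13, 21, 36}, so |A + A| = 10. Thus K = 10/4 = 5/2. For comparison, the minimum possible |A + A| over all 4-element sets is 2·4 − 1 = 7 (so min K = 7/4), attained only by arithmetic progressions.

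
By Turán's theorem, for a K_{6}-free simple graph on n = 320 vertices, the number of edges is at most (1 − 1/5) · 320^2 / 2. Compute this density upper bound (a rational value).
Turán density bound = (4/5) · 320^2/2 = 40960

Turán's theorem: ex(n, K_{r+1}) is achieved by the complete r-partite Turán graph T(n, r) with parts as balanced as possible, and is at most (1 − 1/r) · n^2/2. For r = 5, n = 320: the density bound is (4/5) · 102400/2 = 40960. Since 5 ∣ 320, the Turán graph T(320, 5) has parts of equal size 64, and its edge count e(T(320, 5)) = 40960 attains the density bound exactly.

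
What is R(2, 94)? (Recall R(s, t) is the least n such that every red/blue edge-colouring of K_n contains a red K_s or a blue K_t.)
R(2, 94) = 94

R(2, k) = k for all k ≥ 2: in a 2-colouring of K_k, either some edge is red (a red K_2) or all edges are blue (a blue K_k). And K_{93} coloured all-blue has no blue K_94, so R(2, 94) > 93. Hence R(2, 94) = 94.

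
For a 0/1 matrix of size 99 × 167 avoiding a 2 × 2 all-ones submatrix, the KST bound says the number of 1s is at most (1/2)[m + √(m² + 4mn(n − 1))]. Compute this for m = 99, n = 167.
z(99, 167; 2, 2) ≤ (1/2)[99 + √(99² + 4·99·167·166)] = (1/2)[99 + √10987713] = 1706.886

Kővári–Sós–Turán: let r_1, ..., r_99 be the row sums and z = Σ r_i the total number of 1s. Each pair of columns can share at most one row with both entries 1 (else a 2×2 all-ones block appears), so Σ_i C(r_i, 2) ≤ C(167, 2) = 13861. By convexity Σ_i C(r_i, 2) ≥ 99·C(z/99, 2) = z(z − 99)/(2·99), giving z² − 99z − 99·167·166 ≤ 0 and hence z ≤ (1/2)[99 + √(9801 + 4·2744478)] = (1/2)[99 + √10987713] ≈ (1/2)(99 + 3314.7719) = 1706.886.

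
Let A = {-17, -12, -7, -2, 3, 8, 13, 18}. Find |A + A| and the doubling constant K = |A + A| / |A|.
K = |A + A| / |A| = 15/8

Enumerate A + A = {a + b : a, b ∈ A}. With |A| = 8, there are |A|^2 = 64 ordered sum pairs; collecting distinct values, A + A = {-34, -29, -24, -19, -14, -9, -4, 1, 6, 11, 16, 21, 26, 31, 36}, so |A + A| = 15. Thus K = 15/8. Here |A + A| = 2|A| − 1 = 15, the minimum possible — so K = 15/8 is minimal, which holds iff A is an arithmetic progression.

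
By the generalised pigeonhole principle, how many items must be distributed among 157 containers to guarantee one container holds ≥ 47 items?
n = (47 − 1)·157 + 1 = 7223

By the generalised pigeonhole principle, to guarantee some box contains ≥ r objects we need more than (r − 1) · k objects total. Threshold: n = (r − 1) · k + 1. With r = 47 and k = 157: n = 46 · 157 + 1 = 7222 + 1 = 7223. For n = 7222 = 46 · 157, we can put exactly 46 objects in every box, avoiding 47 in any single one — so 7223 is tight.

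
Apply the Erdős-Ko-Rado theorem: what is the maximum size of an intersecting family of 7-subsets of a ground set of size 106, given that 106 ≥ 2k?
max |F| = C(105, 6) = 1609344100

The Erdős-Ko-Rado theorem states: for n ≥ 2k, an intersecting family of k-subsets of an n-element set has size at most C(n − 1, k − 1), with equality for 'star' families {A ⊆ [n] : |A| = k, i ∈ A} (fix an element i). For n = 106, k = 7: C(105, 6) = 1609344100.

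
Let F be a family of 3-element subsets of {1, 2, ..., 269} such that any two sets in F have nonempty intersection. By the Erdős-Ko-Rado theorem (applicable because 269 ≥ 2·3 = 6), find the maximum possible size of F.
max |F| = C(268, 2) = 35778

Erdős-Ko-Rado (1961): when n ≥ 2k, max |F| = C(n−1, k−1). The bound is attained by the star {A : i ∈ A} for any fixed i ∈ [n]. Here C(269−1, 3−1) = C(268, 2) = 35778.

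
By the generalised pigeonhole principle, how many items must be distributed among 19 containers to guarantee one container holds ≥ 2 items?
n = (2 − 1)·19 + 1 = 20

By the generalised pigeonhole principle, to guarantee some box contains ≥ r objects we need more than (r − 1) · k objects total. Threshold: n = (r − 1) · k + 1. With r = 2 and k = 19: n = 1 · 19 + 1 = 19 + 1 = 20. For n = 19 = 1 · 19, we can put exactly 1 objects in every box, avoiding 2 in any single one — so 20 is tight.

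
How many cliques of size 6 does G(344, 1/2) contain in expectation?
E[# K_6] = C(344, 6) · (1/2)^C(6, 2) = 2202820789092 / 2^15 = 550705197273/8192 ≈ 67224755.526489

For each 6-subset S of vertices (there are C(344, 6) = 2202820789092 such S), let X_S = 1 if S induces a K_6 (all C(6, 2) = 15 edges present). Then P(X_S = 1) = (1/2)^15 = 1/32768. By linearity of expectation, E[# K_6] = C(344, 6) · (1/2)^15 = 2202820789092 / 32768 = 550705197273/8192 ≈ 67224755.526489.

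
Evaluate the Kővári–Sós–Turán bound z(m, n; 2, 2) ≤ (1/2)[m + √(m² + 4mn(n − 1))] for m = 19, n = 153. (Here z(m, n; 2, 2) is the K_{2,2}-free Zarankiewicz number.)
z(19, 153; 2, 2) ≤ (1/2)[19 + √(19² + 4·19·153·152)] = (1/2)[19 + √1767817] = 674.2964

Kővári–Sós–Turán: let r_1, ..., r_19 be the row sums and z = Σ r_i the total number of 1s. Each pair of columns can share at most one row with both entries 1 (else a 2×2 all-ones block appears), so Σ_i C(r_i, 2) ≤ C(153, 2) = 11628. By convexity Σ_i C(r_i, 2) ≥ 19·C(z/19, 2) = z(z − 19)/(2·19), giving z² − 19z − 19·153·152 ≤ 0 and hence z ≤ (1/2)[19 + √(361 + 4·441864)] = (1/2)[19 + √1767817] ≈ (1/2)(19 + 1329.5928) = 674.2964.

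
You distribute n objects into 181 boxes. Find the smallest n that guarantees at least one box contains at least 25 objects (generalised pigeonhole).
n = (25 − 1)·181 + 1 = 4345

By the generalised pigeonhole principle, to guarantee some box contains ≥ r objects we need more than (r − 1) · k objects total. Threshold: n = (r − 1) · k + 1. With r = 25 and k = 181: n = 24 · 181 + 1 = 4344 + 1 = 4345. For n = 4344 = 24 · 181, we can put exactly 24 objects in every box, avoiding 25 in any single one — so 4345 is tight.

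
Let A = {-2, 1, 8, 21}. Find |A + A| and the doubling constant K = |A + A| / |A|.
K = |A + A| / |A| = 10/4 = 5/2

Enumerate A + A = {a + b : a, b ∈ A}. With |A| = 4, there are |A|^2 = 16 ordered sum pairs; collecting distinct values, A + A = {-4, -1, 2, 6, 9, 16, 19, 22, 29, 42}, so |A + A| = 10. Thus K = 10/4 = 5/2. For comparison, the minimum possible |A + A| over all 4-element sets is 2·4 − 1 = 7 (so min K = 7/4), attained only by arithmetic progressions.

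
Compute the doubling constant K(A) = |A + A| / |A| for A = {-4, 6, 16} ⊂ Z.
K = |A + A| / |A| = 5/3

Enumerate A + A = {a + b : a, b ∈ A}. With |A| = 3, there are |A|^2 = 9 ordered sum pairs; collecting distinct values, A + A = {-8, 2, 12, 22, 32}, so |A + A| = 5. Thus K = 5/3. Here |A + A| = 2|A| − 1 = 5, the minimum possible — so K = 5/3 is minimal, which holds iff A is an arithmetic progression.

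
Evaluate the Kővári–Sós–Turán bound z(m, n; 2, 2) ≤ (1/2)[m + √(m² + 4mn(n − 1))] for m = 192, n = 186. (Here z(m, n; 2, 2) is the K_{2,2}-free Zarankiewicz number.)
z(192, 186; 2, 2) ≤ (1/2)[192 + √(192² + 4·192·186·185)] = (1/2)[192 + √26463744] = 2668.1462

Kővári–Sós–Turán: let r_1, ..., r_192 be the row sums and z = Σ r_i the total number of 1s. Each pair of columns can share at most one row with both entries 1 (else a 2×2 all-ones block appears), so Σ_i C(r_i, 2) ≤ C(186, 2) = 17205. By convexity Σ_i C(r_i, 2) ≥ 192·C(z/192, 2) = z(z − 192)/(2·192), giving z² − 192z − 192·186·185 ≤ 0 and hence z ≤ (1/2)[192 + √(36864 + 4·6606720)] = (1/2)[192 + √26463744] ≈ (1/2)(192 + 5144.2924) = 2668.1462.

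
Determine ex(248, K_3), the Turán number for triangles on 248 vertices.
ex(248, K_3) = ⌊248^2/4⌋ = 15376

Mantel (1907): a triangle-free graph on n vertices has at most ⌊n^2/4⌋ edges, with equality for the complete bipartite graph K_{⌊n/2⌋, ⌈n/2⌉}. For n = 248: ⌊248^2/4⌋ = ⌊61504/4⌋ = 15376. The extremal graph is K_{124, 124}, which has 124·124 = 15376 edges.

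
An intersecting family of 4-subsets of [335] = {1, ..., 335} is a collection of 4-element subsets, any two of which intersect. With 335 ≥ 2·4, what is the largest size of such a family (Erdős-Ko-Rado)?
max |F| = C(334, 3) = 6154284

The Erdős-Ko-Rado theorem states: for n ≥ 2k, an intersecting family of k-subsets of an n-element set has size at most C(n − 1, k − 1), with equality for 'star' families {A ⊆ [n] : |A| = k, i ∈ A} (fix an element i). For n = 335, k = 4: C(334, 3) = 6154284.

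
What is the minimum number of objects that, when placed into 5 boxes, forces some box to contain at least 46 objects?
n = (46 − 1)·5 + 1 = 226

By the generalised pigeonhole principle, to guarantee some box contains ≥ r objects we need more than (r − 1) · k objects total. Threshold: n = (r − 1) · k + 1. With r = 46 and k = 5: n = 45 · 5 + 1 = 225 + 1 = 226. For n = 225 = 45 · 5, we can put exactly 45 objects in every box, avoiding 46 in any single one — so 226 is tight.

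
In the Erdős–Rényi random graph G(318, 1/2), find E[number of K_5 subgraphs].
E[# K_5] = C(318, 5) · (1/2)^C(5, 2) = 26256233178 / 2^10 = 13128116589/512 ≈ 25640852.712891

For each 5-subset S of vertices (there are C(318, 5) = 26256233178 such S), let X_S = 1 if S induces a K_5 (all C(5, 2) = 10 edges present). Then P(X_S = 1) = (1/2)^10 = 1/1024. By linearity of expectation, E[# K_5] = C(318, 5) · (1/2)^10 = 26256233178 / 1024 = 13128116589/512 ≈ 25640852.712891.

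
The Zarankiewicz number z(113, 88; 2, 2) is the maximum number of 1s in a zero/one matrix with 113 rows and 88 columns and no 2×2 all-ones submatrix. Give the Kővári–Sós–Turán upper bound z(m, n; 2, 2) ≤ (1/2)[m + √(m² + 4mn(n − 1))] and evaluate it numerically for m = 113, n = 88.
z(113, 88; 2, 2) ≤ (1/2)[113 + √(113² + 4·113·88·87)] = (1/2)[113 + √3473281] = 988.337

Kővári–Sós–Turán: let r_1, ..., r_113 be the row sums and z = Σ r_i the total number of 1s. Each pair of columns can share at most one row with both entries 1 (else a 2×2 all-ones block appears), so Σ_i C(r_i, 2) ≤ C(88, 2) = 3828. By convexity Σ_i C(r_i, 2) ≥ 113·C(z/113, 2) = z(z − 113)/(2·113), giving z² − 113z − 113·88·87 ≤ 0 and hence z ≤ (1/2)[113 + √(12769 + 4·865128)] = (1/2)[113 + √3473281] ≈ (1/2)(113 + 1863.6741) = 988.337.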